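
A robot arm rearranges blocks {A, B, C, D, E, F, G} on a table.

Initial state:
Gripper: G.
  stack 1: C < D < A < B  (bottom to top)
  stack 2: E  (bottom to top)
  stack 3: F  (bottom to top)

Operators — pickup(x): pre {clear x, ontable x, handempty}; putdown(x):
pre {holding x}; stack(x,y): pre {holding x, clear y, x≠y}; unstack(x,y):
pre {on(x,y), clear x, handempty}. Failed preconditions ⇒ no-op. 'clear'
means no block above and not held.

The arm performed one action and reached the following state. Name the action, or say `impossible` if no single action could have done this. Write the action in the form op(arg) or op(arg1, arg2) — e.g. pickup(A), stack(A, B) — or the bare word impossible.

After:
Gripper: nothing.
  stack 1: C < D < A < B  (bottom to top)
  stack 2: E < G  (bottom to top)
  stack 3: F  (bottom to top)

stack(G, E)

target: towers=[C/D/A/B; E/G; F] holding=-
        putdown(G) → towers=[C/D/A/B; E; F; G] holding=-
       stack(G, B) → towers=[C/D/A/B/G; E; F] holding=-
       stack(G, F) → towers=[C/D/A/B; E; F/G] holding=-
       stack(G, E) → towers=[C/D/A/B; E/G; F] holding=-  ← match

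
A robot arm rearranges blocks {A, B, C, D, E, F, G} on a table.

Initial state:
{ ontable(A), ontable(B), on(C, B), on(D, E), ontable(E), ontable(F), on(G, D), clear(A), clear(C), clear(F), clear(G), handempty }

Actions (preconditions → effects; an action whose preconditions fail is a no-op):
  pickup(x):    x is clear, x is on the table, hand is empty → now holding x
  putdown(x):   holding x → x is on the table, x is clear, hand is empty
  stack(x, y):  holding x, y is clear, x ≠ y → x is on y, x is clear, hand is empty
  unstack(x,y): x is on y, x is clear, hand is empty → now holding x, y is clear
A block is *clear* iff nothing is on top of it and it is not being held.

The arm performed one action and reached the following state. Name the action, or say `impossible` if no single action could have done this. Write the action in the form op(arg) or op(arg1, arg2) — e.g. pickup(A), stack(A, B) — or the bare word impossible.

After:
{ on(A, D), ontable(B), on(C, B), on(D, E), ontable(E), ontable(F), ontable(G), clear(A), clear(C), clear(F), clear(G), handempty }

impossible

target: towers=[B/C; E/D/A; F; G] holding=-
         pickup(F) → towers=[A; B/C; E/D/G] holding=F
     unstack(G, D) → towers=[A; B/C; E/D; F] holding=G
         pickup(A) → towers=[B/C; E/D/G; F] holding=A
     unstack(C, B) → towers=[A; B; E/D/G; F] holding=C
none of the 4 applicable actions match → impossible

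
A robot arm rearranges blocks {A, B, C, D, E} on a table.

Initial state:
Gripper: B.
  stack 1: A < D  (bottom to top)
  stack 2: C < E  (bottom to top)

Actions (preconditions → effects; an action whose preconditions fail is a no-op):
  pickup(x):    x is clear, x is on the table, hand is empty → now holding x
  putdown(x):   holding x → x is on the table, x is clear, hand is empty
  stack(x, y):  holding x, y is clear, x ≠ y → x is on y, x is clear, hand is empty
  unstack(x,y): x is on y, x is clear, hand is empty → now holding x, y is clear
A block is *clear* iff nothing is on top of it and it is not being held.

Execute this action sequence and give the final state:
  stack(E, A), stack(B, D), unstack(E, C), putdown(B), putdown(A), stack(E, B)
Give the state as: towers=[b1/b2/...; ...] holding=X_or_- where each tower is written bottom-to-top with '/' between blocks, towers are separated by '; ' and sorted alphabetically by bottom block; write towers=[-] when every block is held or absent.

step 1 (stack(E, A)) [no-op]: towers=[A/D; C/E] holding=B
step 2 (stack(B, D)): towers=[A/D/B; C/E] holding=-
step 3 (unstack(E, C)): towers=[A/D/B; C] holding=E
step 4 (putdown(B)) [no-op]: towers=[A/D/B; C] holding=E
step 5 (putdown(A)) [no-op]: towers=[A/D/B; C] holding=E
step 6 (stack(E, B)): towers=[A/D/B/E; C] holding=-

towers=[A/D/B/E; C] holding=-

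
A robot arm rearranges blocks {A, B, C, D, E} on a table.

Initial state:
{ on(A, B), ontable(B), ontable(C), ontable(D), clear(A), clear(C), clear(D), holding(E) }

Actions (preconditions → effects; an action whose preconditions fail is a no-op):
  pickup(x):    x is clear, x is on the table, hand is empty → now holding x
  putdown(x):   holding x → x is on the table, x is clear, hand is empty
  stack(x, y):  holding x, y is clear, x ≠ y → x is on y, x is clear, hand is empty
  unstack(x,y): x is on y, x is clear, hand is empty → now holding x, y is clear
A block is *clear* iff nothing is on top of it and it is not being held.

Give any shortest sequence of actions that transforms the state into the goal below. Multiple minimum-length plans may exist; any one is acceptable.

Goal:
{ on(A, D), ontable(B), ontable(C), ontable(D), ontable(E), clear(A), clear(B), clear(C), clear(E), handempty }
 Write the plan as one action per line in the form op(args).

putdown(E)
unstack(A, B)
stack(A, D)

step 1 (putdown(E)): towers=[B/A; C; D; E] holding=-
step 2 (unstack(A, B)): towers=[B; C; D; E] holding=A
step 3 (stack(A, D)): towers=[B; C; D/A; E] holding=-
goal check: towers=[B; C; D/A; E] holding=- — reached (length 3, optimal by BFS)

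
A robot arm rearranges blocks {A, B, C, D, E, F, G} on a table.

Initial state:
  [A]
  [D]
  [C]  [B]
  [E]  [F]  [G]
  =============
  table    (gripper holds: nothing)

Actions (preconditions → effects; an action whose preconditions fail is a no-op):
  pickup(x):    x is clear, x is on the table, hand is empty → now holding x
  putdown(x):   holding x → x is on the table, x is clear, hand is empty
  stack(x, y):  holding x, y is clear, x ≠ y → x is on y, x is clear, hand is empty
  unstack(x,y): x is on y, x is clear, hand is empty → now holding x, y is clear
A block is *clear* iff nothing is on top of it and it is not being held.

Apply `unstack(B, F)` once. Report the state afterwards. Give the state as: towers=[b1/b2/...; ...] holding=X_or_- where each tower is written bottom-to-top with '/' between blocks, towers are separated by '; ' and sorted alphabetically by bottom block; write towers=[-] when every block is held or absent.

towers=[E/C/D/A; F; G] holding=B

before: towers=[E/C/D/A; F/B; G] holding=-
pre[unstack(B, F)]: on(B,F) ok, clear(B) ok, handempty ok
all met → apply unstack(B, F)
after:  towers=[E/C/D/A; F; G] holding=B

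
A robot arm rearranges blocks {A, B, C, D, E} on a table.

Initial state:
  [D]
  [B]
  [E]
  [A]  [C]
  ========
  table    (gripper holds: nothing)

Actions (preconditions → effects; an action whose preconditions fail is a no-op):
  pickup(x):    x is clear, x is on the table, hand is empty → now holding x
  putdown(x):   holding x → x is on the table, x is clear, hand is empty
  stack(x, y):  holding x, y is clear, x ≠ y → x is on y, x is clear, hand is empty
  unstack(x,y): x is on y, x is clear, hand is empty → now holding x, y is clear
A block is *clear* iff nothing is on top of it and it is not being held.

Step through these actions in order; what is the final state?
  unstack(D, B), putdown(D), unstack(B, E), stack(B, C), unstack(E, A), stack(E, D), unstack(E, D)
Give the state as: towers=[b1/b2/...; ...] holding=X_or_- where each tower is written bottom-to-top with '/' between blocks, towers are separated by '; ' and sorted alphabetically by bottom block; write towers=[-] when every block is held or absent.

towers=[A; C/B; D] holding=E

step 1 (unstack(D, B)): towers=[A/E/B; C] holding=D
step 2 (putdown(D)): towers=[A/E/B; C; D] holding=-
step 3 (unstack(B, E)): towers=[A/E; C; D] holding=B
step 4 (stack(B, C)): towers=[A/E; C/B; D] holding=-
step 5 (unstack(E, A)): towers=[A; C/B; D] holding=E
step 6 (stack(E, D)): towers=[A; C/B; D/E] holding=-
step 7 (unstack(E, D)): towers=[A; C/B; D] holding=E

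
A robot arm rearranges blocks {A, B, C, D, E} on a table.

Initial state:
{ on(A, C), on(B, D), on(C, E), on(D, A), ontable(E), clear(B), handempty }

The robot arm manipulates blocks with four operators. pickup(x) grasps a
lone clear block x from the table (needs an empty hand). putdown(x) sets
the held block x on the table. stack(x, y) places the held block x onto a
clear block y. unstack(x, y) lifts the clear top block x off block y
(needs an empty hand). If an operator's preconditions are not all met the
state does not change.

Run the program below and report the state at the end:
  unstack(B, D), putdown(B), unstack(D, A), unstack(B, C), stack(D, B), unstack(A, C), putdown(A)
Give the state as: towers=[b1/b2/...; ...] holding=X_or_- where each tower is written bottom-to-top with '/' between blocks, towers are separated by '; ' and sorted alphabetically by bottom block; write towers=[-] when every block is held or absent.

step 1 (unstack(B, D)): towers=[E/C/A/D] holding=B
step 2 (putdown(B)): towers=[B; E/C/A/D] holding=-
step 3 (unstack(D, A)): towers=[B; E/C/A] holding=D
step 4 (unstack(B, C)) [no-op]: towers=[B; E/C/A] holding=D
step 5 (stack(D, B)): towers=[B/D; E/C/A] holding=-
step 6 (unstack(A, C)): towers=[B/D; E/C] holding=A
step 7 (putdown(A)): towers=[A; B/D; E/C] holding=-

towers=[A; B/D; E/C] holding=-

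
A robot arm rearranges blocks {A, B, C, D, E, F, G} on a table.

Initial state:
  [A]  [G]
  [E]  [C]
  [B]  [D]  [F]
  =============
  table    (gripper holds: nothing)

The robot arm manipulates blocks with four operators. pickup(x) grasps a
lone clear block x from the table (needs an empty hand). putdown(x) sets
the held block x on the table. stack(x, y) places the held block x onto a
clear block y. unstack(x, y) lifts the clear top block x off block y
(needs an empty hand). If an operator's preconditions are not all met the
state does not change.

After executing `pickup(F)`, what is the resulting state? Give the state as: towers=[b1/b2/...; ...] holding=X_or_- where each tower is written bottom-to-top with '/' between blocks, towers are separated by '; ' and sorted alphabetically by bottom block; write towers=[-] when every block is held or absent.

towers=[B/E/A; D/C/G] holding=F

before: towers=[B/E/A; D/C/G; F] holding=-
pre[pickup(F)]: clear(F) ok, ontable(F) ok, handempty ok
all met → apply pickup(F)
after:  towers=[B/E/A; D/C/G] holding=F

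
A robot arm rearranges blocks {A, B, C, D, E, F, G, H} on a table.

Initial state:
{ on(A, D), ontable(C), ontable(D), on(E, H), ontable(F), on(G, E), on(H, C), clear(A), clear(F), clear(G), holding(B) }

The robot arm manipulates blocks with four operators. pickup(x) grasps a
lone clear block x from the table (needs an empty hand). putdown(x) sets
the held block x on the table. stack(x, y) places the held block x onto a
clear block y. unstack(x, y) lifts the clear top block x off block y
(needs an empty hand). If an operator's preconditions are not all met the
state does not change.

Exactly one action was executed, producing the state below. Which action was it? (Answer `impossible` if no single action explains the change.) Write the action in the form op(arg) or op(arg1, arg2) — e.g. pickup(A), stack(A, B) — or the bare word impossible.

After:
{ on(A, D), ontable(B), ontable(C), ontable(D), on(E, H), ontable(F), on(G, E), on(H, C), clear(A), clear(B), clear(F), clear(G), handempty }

target: towers=[B; C/H/E/G; D/A; F] holding=-
        putdown(B) → towers=[B; C/H/E/G; D/A; F] holding=-  ← match
       stack(B, G) → towers=[C/H/E/G/B; D/A; F] holding=-
       stack(B, A) → towers=[C/H/E/G; D/A/B; F] holding=-
       stack(B, F) → towers=[C/H/E/G; D/A; F/B] holding=-

putdown(B)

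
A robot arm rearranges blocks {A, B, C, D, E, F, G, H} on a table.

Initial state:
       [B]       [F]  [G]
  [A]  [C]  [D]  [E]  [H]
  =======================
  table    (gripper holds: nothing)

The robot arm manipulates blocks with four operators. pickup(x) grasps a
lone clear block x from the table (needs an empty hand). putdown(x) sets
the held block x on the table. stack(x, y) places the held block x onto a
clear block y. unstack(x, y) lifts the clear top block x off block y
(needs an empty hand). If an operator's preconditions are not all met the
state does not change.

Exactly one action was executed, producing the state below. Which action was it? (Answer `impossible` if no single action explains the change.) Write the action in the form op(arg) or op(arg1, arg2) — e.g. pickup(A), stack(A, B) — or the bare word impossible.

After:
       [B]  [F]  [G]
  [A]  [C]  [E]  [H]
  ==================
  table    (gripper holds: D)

target: towers=[A; C/B; E/F; H/G] holding=D
     unstack(G, H) → towers=[A; C/B; D; E/F; H] holding=G
         pickup(A) → towers=[C/B; D; E/F; H/G] holding=A
     unstack(B, C) → towers=[A; C; D; E/F; H/G] holding=B
     unstack(F, E) → towers=[A; C/B; D; E; H/G] holding=F
         pickup(D) → towers=[A; C/B; E/F; H/G] holding=D  ← match

pickup(D)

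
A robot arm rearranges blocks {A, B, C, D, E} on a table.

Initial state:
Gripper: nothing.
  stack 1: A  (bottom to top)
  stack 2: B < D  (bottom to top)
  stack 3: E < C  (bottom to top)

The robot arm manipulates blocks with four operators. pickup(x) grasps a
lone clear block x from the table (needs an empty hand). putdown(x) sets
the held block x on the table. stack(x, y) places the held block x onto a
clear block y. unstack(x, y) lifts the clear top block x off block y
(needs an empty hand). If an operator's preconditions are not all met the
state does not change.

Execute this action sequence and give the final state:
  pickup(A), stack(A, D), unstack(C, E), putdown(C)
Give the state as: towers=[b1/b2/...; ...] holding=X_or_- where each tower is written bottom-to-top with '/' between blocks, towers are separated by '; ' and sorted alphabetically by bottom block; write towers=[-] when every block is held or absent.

step 1 (pickup(A)): towers=[B/D; E/C] holding=A
step 2 (stack(A, D)): towers=[B/D/A; E/C] holding=-
step 3 (unstack(C, E)): towers=[B/D/A; E] holding=C
step 4 (putdown(C)): towers=[B/D/A; C; E] holding=-

towers=[B/D/A; C; E] holding=-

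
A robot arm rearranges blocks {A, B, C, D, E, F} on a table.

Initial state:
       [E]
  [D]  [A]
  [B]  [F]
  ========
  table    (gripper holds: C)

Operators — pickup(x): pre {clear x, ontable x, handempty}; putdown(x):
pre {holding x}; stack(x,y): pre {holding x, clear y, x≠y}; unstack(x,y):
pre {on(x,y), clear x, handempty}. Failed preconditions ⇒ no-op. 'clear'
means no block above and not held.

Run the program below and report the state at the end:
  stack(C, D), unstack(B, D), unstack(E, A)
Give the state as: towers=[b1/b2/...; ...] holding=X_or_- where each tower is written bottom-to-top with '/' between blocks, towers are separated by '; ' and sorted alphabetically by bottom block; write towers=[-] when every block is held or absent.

towers=[B/D/C; F/A] holding=E

step 1 (stack(C, D)): towers=[B/D/C; F/A/E] holding=-
step 2 (unstack(B, D)) [no-op]: towers=[B/D/C; F/A/E] holding=-
step 3 (unstack(E, A)): towers=[B/D/C; F/A] holding=E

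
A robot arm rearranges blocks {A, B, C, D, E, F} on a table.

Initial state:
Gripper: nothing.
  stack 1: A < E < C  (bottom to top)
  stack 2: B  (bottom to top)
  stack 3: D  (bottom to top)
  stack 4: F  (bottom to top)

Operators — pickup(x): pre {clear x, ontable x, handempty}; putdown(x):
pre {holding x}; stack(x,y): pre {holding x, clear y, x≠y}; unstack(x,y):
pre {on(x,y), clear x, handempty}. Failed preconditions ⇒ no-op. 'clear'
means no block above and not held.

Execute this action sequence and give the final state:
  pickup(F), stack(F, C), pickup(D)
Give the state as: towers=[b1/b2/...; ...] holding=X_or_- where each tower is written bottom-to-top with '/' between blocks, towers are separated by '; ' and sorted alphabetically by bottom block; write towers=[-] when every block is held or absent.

step 1 (pickup(F)): towers=[A/E/C; B; D] holding=F
step 2 (stack(F, C)): towers=[A/E/C/F; B; D] holding=-
step 3 (pickup(D)): towers=[A/E/C/F; B] holding=D

towers=[A/E/C/F; B] holding=D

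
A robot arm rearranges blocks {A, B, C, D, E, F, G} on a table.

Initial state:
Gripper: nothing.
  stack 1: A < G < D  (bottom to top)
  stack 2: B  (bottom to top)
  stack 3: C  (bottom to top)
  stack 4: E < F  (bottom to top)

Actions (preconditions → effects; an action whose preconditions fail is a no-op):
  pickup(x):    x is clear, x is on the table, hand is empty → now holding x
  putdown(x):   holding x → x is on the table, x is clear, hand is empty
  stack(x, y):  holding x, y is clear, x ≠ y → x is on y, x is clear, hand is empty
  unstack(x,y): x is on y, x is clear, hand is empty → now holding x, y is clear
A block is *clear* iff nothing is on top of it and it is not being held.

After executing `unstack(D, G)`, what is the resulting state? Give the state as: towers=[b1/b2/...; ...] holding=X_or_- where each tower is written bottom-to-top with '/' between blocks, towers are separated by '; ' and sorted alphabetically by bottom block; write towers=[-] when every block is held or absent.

before: towers=[A/G/D; B; C; E/F] holding=-
pre[unstack(D, G)]: on(D,G) ✓, clear(D) ✓, handempty ✓
all met → apply unstack(D, G)
after:  towers=[A/G; B; C; E/F] holding=D

towers=[A/G; B; C; E/F] holding=D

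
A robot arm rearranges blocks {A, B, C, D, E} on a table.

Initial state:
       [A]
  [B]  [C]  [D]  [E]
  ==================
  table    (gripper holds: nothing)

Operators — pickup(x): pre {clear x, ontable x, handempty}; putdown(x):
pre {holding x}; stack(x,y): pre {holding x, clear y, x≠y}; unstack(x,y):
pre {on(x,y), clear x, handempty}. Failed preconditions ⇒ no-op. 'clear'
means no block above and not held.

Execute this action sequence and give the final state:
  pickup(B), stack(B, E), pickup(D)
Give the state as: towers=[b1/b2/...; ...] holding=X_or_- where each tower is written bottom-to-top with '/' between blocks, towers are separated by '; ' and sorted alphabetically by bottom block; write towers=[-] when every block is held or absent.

step 1 (pickup(B)): towers=[C/A; D; E] holding=B
step 2 (stack(B, E)): towers=[C/A; D; E/B] holding=-
step 3 (pickup(D)): towers=[C/A; E/B] holding=D

towers=[C/A; E/B] holding=D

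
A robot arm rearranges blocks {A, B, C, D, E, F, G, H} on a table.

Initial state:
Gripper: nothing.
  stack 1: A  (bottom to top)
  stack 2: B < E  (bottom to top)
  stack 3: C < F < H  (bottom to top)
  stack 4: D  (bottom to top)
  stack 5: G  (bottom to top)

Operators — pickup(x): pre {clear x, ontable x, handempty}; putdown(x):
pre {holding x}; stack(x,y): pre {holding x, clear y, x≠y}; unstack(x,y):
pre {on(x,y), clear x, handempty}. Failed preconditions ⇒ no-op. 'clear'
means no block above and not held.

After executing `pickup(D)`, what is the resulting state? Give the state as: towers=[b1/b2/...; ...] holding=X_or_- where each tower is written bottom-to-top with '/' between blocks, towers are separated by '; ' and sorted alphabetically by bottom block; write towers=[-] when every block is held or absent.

before: towers=[A; B/E; C/F/H; D; G] holding=-
pre[pickup(D)]: clear(D) ok, ontable(D) ok, handempty ok
all met → apply pickup(D)
after:  towers=[A; B/E; C/F/H; G] holding=D

towers=[A; B/E; C/F/H; G] holding=D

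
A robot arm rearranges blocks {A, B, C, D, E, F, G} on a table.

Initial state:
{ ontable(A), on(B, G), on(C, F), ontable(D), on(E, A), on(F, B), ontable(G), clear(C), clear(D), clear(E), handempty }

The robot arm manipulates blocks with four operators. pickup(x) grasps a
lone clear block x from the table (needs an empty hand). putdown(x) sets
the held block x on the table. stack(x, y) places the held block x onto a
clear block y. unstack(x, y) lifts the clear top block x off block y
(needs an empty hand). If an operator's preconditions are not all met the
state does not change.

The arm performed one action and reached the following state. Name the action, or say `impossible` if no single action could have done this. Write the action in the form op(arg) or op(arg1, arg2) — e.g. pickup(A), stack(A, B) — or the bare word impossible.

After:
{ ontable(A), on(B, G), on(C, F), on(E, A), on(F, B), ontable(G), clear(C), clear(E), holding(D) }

pickup(D)

target: towers=[A/E; G/B/F/C] holding=D
         pickup(D) → towers=[A/E; G/B/F/C] holding=D  ← match
     unstack(E, A) → towers=[A; D; G/B/F/C] holding=E
     unstack(C, F) → towers=[A/E; D; G/B/F] holding=C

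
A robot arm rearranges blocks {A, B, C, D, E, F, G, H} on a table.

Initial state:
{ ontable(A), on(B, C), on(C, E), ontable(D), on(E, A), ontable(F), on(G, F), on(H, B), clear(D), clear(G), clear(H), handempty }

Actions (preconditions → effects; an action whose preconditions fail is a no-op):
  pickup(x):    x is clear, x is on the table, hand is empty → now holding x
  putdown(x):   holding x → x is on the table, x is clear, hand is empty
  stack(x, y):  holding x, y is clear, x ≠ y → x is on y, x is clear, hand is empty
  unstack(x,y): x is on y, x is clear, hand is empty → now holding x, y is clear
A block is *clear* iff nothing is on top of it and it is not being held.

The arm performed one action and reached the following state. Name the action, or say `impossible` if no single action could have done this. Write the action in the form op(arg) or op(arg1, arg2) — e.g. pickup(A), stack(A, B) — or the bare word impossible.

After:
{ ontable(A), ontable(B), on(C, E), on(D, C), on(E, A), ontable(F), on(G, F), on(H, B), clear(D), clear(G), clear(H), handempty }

target: towers=[A/E/C/D; B/H; F/G] holding=-
     unstack(G, F) → towers=[A/E/C/B/H; D; F] holding=G
     unstack(H, B) → towers=[A/E/C/B; D; F/G] holding=H
         pickup(D) → towers=[A/E/C/B/H; F/G] holding=D
none of the 3 applicable actions match → impossible

impossible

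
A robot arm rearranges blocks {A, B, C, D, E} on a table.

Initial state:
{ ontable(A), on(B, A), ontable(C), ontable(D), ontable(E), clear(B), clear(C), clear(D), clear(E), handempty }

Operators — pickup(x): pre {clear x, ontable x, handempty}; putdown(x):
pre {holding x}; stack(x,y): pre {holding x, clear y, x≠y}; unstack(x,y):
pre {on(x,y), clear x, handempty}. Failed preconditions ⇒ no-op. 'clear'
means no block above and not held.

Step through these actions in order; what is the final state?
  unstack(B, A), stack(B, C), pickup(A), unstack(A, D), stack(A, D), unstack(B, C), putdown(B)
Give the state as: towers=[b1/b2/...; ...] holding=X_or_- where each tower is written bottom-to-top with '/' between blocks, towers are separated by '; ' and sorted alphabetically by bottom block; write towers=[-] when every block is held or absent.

towers=[B; C; D/A; E] holding=-

step 1 (unstack(B, A)): towers=[A; C; D; E] holding=B
step 2 (stack(B, C)): towers=[A; C/B; D; E] holding=-
step 3 (pickup(A)): towers=[C/B; D; E] holding=A
step 4 (unstack(A, D)) [no-op]: towers=[C/B; D; E] holding=A
step 5 (stack(A, D)): towers=[C/B; D/A; E] holding=-
step 6 (unstack(B, C)): towers=[C; D/A; E] holding=B
step 7 (putdown(B)): towers=[B; C; D/A; E] holding=-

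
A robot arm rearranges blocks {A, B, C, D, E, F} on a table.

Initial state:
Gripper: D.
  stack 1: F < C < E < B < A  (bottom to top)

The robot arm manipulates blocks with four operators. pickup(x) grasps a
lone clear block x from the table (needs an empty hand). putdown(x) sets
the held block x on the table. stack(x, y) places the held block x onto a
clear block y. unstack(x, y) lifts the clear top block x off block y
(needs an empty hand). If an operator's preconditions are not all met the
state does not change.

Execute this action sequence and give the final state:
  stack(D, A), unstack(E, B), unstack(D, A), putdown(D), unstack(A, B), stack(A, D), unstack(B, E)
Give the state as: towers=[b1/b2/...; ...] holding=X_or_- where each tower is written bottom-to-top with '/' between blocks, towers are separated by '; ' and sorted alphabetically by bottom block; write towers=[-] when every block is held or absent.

step 1 (stack(D, A)): towers=[F/C/E/B/A/D] holding=-
step 2 (unstack(E, B)) [no-op]: towers=[F/C/E/B/A/D] holding=-
step 3 (unstack(D, A)): towers=[F/C/E/B/A] holding=D
step 4 (putdown(D)): towers=[D; F/C/E/B/A] holding=-
step 5 (unstack(A, B)): towers=[D; F/C/E/B] holding=A
step 6 (stack(A, D)): towers=[D/A; F/C/E/B] holding=-
step 7 (unstack(B, E)): towers=[D/A; F/C/E] holding=B

towers=[D/A; F/C/E] holding=B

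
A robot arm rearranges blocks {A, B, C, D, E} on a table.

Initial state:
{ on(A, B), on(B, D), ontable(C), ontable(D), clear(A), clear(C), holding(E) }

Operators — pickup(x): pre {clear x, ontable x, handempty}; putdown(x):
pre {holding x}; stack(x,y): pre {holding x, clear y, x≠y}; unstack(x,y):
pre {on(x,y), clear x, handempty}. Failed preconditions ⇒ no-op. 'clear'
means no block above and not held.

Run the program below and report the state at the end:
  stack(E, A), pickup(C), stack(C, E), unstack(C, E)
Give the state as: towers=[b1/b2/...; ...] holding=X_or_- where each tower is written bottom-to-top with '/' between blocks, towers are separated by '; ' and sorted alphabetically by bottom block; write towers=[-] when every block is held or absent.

towers=[D/B/A/E] holding=C

step 1 (stack(E, A)): towers=[C; D/B/A/E] holding=-
step 2 (pickup(C)): towers=[D/B/A/E] holding=C
step 3 (stack(C, E)): towers=[D/B/A/E/C] holding=-
step 4 (unstack(C, E)): towers=[D/B/A/E] holding=C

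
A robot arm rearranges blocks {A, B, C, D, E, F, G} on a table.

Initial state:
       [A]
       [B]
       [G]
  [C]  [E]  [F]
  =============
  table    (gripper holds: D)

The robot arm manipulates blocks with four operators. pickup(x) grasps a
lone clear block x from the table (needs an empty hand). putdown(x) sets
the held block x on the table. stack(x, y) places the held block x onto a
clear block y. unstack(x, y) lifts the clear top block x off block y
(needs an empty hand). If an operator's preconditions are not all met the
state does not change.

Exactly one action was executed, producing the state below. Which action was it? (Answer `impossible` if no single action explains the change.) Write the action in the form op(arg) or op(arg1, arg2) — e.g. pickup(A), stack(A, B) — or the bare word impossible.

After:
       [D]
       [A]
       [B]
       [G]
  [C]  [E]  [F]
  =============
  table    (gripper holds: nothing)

target: towers=[C; E/G/B/A/D; F] holding=-
        putdown(D) → towers=[C; D; E/G/B/A; F] holding=-
       stack(D, F) → towers=[C; E/G/B/A; F/D] holding=-
       stack(D, A) → towers=[C; E/G/B/A/D; F] holding=-  ← match
       stack(D, C) → towers=[C/D; E/G/B/A; F] holding=-

stack(D, A)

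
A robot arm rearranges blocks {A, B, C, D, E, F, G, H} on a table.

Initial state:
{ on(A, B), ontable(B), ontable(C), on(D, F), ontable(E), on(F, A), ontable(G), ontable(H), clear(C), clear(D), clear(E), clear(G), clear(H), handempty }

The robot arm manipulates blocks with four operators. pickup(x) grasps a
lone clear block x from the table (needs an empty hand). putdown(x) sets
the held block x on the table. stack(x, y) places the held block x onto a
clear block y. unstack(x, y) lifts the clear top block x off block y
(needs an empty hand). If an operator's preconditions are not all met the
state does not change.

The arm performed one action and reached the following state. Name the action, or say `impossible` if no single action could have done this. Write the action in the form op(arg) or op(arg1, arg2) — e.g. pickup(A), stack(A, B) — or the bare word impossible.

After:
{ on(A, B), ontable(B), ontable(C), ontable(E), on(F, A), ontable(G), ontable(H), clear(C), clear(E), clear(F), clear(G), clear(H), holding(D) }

unstack(D, F)

target: towers=[B/A/F; C; E; G; H] holding=D
         pickup(G) → towers=[B/A/F/D; C; E; H] holding=G
         pickup(E) → towers=[B/A/F/D; C; G; H] holding=E
         pickup(H) → towers=[B/A/F/D; C; E; G] holding=H
     unstack(D, F) → towers=[B/A/F; C; E; G; H] holding=D  ← match
         pickup(C) → towers=[B/A/F/D; E; G; H] holding=C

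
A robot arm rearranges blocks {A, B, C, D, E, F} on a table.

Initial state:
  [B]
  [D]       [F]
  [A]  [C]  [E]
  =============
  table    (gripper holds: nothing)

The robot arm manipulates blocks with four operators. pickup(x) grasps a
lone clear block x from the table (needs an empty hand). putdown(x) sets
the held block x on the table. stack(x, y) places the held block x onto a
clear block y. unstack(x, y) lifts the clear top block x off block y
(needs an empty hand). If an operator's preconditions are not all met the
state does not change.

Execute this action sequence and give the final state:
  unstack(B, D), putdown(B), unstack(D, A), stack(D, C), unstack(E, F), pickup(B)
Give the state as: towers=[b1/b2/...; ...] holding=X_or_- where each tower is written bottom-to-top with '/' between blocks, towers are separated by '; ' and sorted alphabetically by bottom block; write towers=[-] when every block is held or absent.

towers=[A; C/D; E/F] holding=B

step 1 (unstack(B, D)): towers=[A/D; C; E/F] holding=B
step 2 (putdown(B)): towers=[A/D; B; C; E/F] holding=-
step 3 (unstack(D, A)): towers=[A; B; C; E/F] holding=D
step 4 (stack(D, C)): towers=[A; B; C/D; E/F] holding=-
step 5 (unstack(E, F)) [no-op]: towers=[A; B; C/D; E/F] holding=-
step 6 (pickup(B)): towers=[A; C/D; E/F] holding=B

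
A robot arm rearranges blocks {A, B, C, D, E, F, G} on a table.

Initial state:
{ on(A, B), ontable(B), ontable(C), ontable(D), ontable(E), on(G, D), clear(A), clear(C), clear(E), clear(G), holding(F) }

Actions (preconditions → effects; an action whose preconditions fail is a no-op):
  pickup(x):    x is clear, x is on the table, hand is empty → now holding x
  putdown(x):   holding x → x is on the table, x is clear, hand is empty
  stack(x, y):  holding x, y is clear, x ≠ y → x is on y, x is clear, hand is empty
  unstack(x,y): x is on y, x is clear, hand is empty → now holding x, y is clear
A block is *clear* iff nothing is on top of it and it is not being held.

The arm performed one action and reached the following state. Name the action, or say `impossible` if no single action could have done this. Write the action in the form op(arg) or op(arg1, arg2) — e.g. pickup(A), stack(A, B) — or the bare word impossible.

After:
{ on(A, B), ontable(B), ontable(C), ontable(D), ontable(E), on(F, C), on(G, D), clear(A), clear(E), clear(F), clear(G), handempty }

target: towers=[B/A; C/F; D/G; E] holding=-
        putdown(F) → towers=[B/A; C; D/G; E; F] holding=-
       stack(F, G) → towers=[B/A; C; D/G/F; E] holding=-
       stack(F, A) → towers=[B/A/F; C; D/G; E] holding=-
       stack(F, E) → towers=[B/A; C; D/G; E/F] holding=-
       stack(F, C) → towers=[B/A; C/F; D/G; E] holding=-  ← match

stack(F, C)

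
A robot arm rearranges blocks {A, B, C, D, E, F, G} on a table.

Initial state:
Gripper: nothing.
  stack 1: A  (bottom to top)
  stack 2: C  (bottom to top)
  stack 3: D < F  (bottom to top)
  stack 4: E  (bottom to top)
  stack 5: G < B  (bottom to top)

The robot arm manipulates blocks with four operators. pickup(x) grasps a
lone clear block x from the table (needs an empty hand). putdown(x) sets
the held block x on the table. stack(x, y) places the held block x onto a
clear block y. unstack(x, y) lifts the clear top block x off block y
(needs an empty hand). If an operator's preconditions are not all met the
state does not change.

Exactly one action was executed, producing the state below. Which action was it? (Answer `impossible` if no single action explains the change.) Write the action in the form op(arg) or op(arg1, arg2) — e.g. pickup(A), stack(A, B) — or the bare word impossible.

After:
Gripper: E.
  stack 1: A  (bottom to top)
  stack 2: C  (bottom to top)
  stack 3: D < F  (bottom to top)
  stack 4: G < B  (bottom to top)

pickup(E)

target: towers=[A; C; D/F; G/B] holding=E
     unstack(B, G) → towers=[A; C; D/F; E; G] holding=B
     unstack(F, D) → towers=[A; C; D; E; G/B] holding=F
         pickup(A) → towers=[C; D/F; E; G/B] holding=A
         pickup(E) → towers=[A; C; D/F; G/B] holding=E  ← match
         pickup(C) → towers=[A; D/F; E; G/B] holding=C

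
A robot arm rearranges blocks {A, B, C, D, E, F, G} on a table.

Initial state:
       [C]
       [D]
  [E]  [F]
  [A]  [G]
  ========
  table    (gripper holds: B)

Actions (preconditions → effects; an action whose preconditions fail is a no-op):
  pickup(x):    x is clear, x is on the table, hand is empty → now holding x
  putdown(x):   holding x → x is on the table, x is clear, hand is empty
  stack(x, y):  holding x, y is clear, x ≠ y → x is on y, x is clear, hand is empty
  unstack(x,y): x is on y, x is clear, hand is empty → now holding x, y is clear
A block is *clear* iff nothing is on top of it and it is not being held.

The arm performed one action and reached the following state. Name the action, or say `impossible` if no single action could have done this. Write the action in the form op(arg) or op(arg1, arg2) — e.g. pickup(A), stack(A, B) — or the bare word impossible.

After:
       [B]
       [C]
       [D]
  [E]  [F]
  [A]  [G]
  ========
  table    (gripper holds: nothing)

stack(B, C)

target: towers=[A/E; G/F/D/C/B] holding=-
        putdown(B) → towers=[A/E; B; G/F/D/C] holding=-
       stack(B, E) → towers=[A/E/B; G/F/D/C] holding=-
       stack(B, C) → towers=[A/E; G/F/D/C/B] holding=-  ← match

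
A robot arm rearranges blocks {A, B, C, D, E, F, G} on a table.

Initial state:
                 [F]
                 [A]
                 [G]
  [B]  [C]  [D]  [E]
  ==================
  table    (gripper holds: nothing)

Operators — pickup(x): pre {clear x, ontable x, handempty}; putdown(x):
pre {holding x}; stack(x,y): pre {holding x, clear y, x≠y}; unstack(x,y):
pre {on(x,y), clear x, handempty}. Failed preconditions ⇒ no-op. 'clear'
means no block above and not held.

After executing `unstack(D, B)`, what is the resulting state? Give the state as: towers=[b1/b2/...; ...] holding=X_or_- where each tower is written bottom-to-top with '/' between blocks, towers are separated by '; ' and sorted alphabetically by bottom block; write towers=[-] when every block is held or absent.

before: towers=[B; C; D; E/G/A/F] holding=-
pre[unstack(D, B)]: on(D,B) ✗, clear(D) ✓, handempty ✓
on(D,B) unmet → unstack(D, B) is a no-op
after:  towers=[B; C; D; E/G/A/F] holding=-

towers=[B; C; D; E/G/A/F] holding=-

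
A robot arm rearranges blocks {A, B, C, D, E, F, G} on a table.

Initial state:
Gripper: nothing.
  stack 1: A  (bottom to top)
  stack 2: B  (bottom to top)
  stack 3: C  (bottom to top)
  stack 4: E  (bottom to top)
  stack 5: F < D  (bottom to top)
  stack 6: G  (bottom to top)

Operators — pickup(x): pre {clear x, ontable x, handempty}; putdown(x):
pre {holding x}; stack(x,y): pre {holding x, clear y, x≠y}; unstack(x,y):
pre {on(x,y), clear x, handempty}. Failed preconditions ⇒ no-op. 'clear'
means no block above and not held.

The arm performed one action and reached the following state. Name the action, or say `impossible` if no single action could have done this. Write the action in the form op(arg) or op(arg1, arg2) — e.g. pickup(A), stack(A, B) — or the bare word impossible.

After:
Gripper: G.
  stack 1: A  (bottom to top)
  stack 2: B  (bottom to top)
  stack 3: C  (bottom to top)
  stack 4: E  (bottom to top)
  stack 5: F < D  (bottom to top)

pickup(G)

target: towers=[A; B; C; E; F/D] holding=G
         pickup(B) → towers=[A; C; E; F/D; G] holding=B
         pickup(G) → towers=[A; B; C; E; F/D] holding=G  ← match
     unstack(D, F) → towers=[A; B; C; E; F; G] holding=D
         pickup(A) → towers=[B; C; E; F/D; G] holding=A
         pickup(E) → towers=[A; B; C; F/D; G] holding=E
         pickup(C) → towers=[A; B; E; F/D; G] holding=C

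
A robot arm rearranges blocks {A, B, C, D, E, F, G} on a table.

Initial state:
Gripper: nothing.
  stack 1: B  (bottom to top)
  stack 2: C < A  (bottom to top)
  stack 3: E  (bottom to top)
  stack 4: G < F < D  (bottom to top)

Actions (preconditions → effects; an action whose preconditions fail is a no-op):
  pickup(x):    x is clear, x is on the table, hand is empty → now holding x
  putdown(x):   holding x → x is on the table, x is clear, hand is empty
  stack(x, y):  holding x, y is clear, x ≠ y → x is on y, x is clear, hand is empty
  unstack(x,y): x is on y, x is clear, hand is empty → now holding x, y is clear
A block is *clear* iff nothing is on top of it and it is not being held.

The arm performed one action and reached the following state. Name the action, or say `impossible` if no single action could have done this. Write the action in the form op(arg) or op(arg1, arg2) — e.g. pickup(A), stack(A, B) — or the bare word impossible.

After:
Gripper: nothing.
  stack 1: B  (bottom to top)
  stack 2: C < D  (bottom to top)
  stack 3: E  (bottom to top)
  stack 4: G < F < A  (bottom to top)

impossible

target: towers=[B; C/D; E; G/F/A] holding=-
         pickup(B) → towers=[C/A; E; G/F/D] holding=B
     unstack(D, F) → towers=[B; C/A; E; G/F] holding=D
     unstack(A, C) → towers=[B; C; E; G/F/D] holding=A
         pickup(E) → towers=[B; C/A; G/F/D] holding=E
none of the 4 applicable actions match → impossible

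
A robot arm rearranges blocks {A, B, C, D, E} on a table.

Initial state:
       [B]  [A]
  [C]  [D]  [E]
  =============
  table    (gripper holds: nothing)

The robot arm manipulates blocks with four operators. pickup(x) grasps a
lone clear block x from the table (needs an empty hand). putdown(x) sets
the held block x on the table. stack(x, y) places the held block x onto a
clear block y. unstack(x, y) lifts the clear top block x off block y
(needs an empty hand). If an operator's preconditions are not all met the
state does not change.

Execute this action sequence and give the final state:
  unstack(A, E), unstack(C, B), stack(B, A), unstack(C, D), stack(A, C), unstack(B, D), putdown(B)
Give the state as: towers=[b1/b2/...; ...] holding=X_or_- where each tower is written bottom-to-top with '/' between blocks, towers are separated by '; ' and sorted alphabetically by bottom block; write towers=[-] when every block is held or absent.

towers=[B; C/A; D; E] holding=-

step 1 (unstack(A, E)): towers=[C; D/B; E] holding=A
step 2 (unstack(C, B)) [no-op]: towers=[C; D/B; E] holding=A
step 3 (stack(B, A)) [no-op]: towers=[C; D/B; E] holding=A
step 4 (unstack(C, D)) [no-op]: towers=[C; D/B; E] holding=A
step 5 (stack(A, C)): towers=[C/A; D/B; E] holding=-
step 6 (unstack(B, D)): towers=[C/A; D; E] holding=B
step 7 (putdown(B)): towers=[B; C/A; D; E] holding=-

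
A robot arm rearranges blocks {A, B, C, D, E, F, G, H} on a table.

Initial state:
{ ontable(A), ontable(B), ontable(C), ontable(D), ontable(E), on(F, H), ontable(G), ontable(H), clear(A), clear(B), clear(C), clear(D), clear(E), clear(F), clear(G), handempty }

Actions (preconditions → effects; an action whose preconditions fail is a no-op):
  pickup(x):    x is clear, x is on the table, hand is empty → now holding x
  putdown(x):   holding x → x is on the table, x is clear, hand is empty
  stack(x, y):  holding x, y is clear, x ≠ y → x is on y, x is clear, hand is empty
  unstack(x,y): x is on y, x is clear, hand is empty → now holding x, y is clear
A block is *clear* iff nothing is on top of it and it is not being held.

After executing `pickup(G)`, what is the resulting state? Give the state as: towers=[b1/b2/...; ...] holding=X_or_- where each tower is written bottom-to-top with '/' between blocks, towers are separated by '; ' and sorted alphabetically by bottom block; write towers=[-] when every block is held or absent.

before: towers=[A; B; C; D; E; G; H/F] holding=-
pre[pickup(G)]: clear(G) ok, ontable(G) ok, handempty ok
all met → apply pickup(G)
after:  towers=[A; B; C; D; E; H/F] holding=G

towers=[A; B; C; D; E; H/F] holding=G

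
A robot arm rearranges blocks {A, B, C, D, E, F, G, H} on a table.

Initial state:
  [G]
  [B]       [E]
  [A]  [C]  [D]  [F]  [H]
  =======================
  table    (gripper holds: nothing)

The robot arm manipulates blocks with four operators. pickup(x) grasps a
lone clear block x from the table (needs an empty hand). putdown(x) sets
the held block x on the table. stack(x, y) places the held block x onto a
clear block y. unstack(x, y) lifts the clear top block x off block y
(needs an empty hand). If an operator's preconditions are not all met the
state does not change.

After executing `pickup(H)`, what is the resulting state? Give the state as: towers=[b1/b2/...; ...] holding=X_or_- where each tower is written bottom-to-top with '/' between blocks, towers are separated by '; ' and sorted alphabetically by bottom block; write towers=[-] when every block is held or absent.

towers=[A/B/G; C; D/E; F] holding=H

before: towers=[A/B/G; C; D/E; F; H] holding=-
pre[pickup(H)]: clear(H) yes, ontable(H) yes, handempty yes
all met → apply pickup(H)
after:  towers=[A/B/G; C; D/E; F] holding=H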